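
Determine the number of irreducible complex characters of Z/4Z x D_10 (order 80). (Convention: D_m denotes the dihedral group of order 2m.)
32

Working: The number of irreducible complex representations of a finite group equals its number of conjugacy classes. For a direct product, #classes(G x H) = #classes(G) * #classes(H). Z/4Z has 4 classes (abelian), D_10 has 8 classes, so 4 * 8 = 32, so Z/4Z x D_10 (order 80) has exactly 32 irreducible complex representations.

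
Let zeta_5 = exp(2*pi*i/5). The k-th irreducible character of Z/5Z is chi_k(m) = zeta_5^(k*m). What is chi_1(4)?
chi_1(4) = zeta_5^4 = exp(-2*I*pi/5)

Reasoning: chi_1(4) = zeta_5^(1*4) = zeta_5^4. Since zeta_5^5 = 1, this equals zeta_5^4 = exp(2*pi*i*4/5) = exp(-2*I*pi/5).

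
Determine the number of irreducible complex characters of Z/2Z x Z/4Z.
8

Explanation: The number of irreducible complex representations of a finite group equals its number of conjugacy classes. Z/2Z x Z/4Z is abelian of order 8, so every element is its own conjugacy class: 8 classes, so Z/2Z x Z/4Z (order 8) has exactly 8 irreducible complex representations.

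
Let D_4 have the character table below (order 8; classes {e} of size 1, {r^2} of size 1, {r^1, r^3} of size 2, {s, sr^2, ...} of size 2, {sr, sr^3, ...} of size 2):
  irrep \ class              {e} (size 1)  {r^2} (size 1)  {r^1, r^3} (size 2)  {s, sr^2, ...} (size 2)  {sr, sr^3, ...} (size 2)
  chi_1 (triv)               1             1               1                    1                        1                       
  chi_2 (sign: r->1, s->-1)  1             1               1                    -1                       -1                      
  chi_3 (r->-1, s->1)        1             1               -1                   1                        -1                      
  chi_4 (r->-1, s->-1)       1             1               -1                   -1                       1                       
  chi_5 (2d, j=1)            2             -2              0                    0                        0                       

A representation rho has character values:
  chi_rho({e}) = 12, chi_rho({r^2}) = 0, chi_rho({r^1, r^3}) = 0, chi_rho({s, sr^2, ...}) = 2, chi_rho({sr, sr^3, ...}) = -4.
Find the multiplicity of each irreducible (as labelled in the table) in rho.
Multiplicities: chi_1: 1, chi_2: 2, chi_3: 3, chi_4: 0, chi_5: 3.

Working: Use <chi_rho, chi> = (1/|G|) sum_C |C| * chi_rho(C) * conj(chi(C)) with |G| = 8 for each irreducible chi in the table:
  <chi_rho, chi_1> = (1/8)[1*(12)*conj(1) + 1*(0)*conj(1) + 2*(0)*conj(1) + 2*(2)*conj(1) + 2*(-4)*conj(1)]
      = (1/8)[(12) + (0) + (0) + (4) + (-8)] = 8/8 = 1
  <chi_rho, chi_2> = (1/8)[1*(12)*conj(1) + 1*(0)*conj(1) + 2*(0)*conj(1) + 2*(2)*conj(-1) + 2*(-4)*conj(-1)]
      = (1/8)[(12) + (0) + (0) + (-4) + (8)] = 16/8 = 2
  <chi_rho, chi_3> = (1/8)[1*(12)*conj(1) + 1*(0)*conj(1) + 2*(0)*conj(-1) + 2*(2)*conj(1) + 2*(-4)*conj(-1)]
      = (1/8)[(12) + (0) + (0) + (4) + (8)] = 24/8 = 3
  <chi_rho, chi_4> = (1/8)[1*(12)*conj(1) + 1*(0)*conj(1) + 2*(0)*conj(-1) + 2*(2)*conj(-1) + 2*(-4)*conj(1)]
      = (1/8)[(12) + (0) + (0) + (-4) + (-8)] = 0/8 = 0
  <chi_rho, chi_5> = (1/8)[1*(12)*conj(2) + 1*(0)*conj(-2) + 2*(0)*conj(0) + 2*(2)*conj(0) + 2*(-4)*conj(0)]
      = (1/8)[(24) + (0) + (0) + (0) + (0)] = 24/8 = 3
Dimension check: dim(rho) = sum (mult * dim) = 1*1 + 2*1 + 3*1 + 0*1 + 3*2 = 12 = chi_rho(e) = 12.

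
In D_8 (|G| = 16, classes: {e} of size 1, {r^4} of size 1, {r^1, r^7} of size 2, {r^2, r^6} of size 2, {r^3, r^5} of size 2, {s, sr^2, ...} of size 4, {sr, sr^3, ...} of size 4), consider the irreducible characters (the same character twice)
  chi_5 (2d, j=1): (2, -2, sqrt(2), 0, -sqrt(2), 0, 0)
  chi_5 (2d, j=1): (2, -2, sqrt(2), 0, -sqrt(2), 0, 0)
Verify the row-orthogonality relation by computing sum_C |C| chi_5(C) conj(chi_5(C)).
Sum = 16 = |G| = 16; so <chi_5, chi_5> = 1 (norm-1 confirms irreducibility).

Justification: Compute term by term over conjugacy classes (|C| * chi_5(C) * conj(chi_5(C))):
  1*(2)*conj(2) + 1*(-2)*conj(-2) + 2*(sqrt(2))*conj(sqrt(2)) + 2*(0)*conj(0) + 2*(-sqrt(2))*conj(-sqrt(2)) + 4*(0)*conj(0) + 4*(0)*conj(0)
  = (4) + (4) + (4) + (0) + (4) + (0) + (0)
  = 16.
Dividing by |G| = 16 gives 16/16 = 1, matching the row-orthogonality relation <chi_5, chi_5> = [chi_5 = chi_5].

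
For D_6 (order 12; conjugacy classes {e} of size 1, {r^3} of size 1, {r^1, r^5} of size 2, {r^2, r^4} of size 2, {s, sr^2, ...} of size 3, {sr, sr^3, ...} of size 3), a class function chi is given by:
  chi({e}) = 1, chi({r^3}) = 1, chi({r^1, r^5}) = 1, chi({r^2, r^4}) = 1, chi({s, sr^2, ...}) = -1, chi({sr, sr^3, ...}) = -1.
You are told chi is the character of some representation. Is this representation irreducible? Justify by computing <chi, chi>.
Irreducible: <chi, chi> = 1.

Working: <chi, chi> = (1/|G|) sum_C |C| * |chi(C)|^2 = (1/12)[1*|1|^2 + 1*|1|^2 + 2*|1|^2 + 2*|1|^2 + 3*|-1|^2 + 3*|-1|^2]
  = (1/12)[(1) + (1) + (2) + (2) + (3) + (3)] = 12/12 = 1.
A character is irreducible iff <chi, chi> = 1, so this representation is irreducible.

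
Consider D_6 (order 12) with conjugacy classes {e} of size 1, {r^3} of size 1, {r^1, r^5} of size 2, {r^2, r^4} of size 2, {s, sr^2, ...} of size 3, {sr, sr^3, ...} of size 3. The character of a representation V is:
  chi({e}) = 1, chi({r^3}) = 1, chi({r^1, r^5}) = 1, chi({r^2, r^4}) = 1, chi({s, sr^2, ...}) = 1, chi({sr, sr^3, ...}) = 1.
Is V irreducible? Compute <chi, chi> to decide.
Irreducible: <chi, chi> = 1.

Argument: <chi, chi> = (1/|G|) sum_C |C| * |chi(C)|^2 = (1/12)[1*|1|^2 + 1*|1|^2 + 2*|1|^2 + 2*|1|^2 + 3*|1|^2 + 3*|1|^2]
  = (1/12)[(1) + (1) + (2) + (2) + (3) + (3)] = 12/12 = 1.
A character is irreducible iff <chi, chi> = 1, so this representation is irreducible.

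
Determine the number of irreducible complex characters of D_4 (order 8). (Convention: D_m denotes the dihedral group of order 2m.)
5

Why: The number of irreducible complex representations of a finite group equals its number of conjugacy classes. D_4 has 5 conjugacy classes (n/2 + 3 for n even), so D_4 (order 8) has exactly 5 irreducible complex representations.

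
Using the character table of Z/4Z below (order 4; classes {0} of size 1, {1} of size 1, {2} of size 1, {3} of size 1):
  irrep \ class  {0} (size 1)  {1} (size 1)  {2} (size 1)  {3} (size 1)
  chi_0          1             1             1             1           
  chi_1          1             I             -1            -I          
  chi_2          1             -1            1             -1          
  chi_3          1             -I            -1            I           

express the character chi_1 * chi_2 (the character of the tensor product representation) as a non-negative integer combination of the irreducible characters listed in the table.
chi_1 tensor chi_2 = chi_3 (all other irreducibles have multiplicity 0).

Proof sketch: The character of a tensor product is the pointwise product (chi_1 * chi_2)(C) = chi_1(C) * chi_2(C):
  {0}: (1)*(1), {1}: (I)*(-1), {2}: (-1)*(1), {3}: (-I)*(-1)
so (chi_1 * chi_2) takes values
  {0} -> 1, {1} -> -I, {2} -> -1, {3} -> I.
Now take the inner product of this character with each irreducible chi from the table, <chi_1*chi_2, chi> = (1/4) sum_C |C| (chi_1*chi_2)(C) conj(chi(C)):
  <chi_1*chi_2, chi_0> = (1/4)[1*(1)*conj(1) + 1*(-I)*conj(1) + 1*(-1)*conj(1) + 1*(I)*conj(1)]
      = (1/4)[(1) + (-I) + (-1) + (I)] = 0/4 = 0
  <chi_1*chi_2, chi_1> = (1/4)[1*(1)*conj(1) + 1*(-I)*conj(I) + 1*(-1)*conj(-1) + 1*(I)*conj(-I)]
      = (1/4)[(1) + (-1) + (1) + (-1)] = 0/4 = 0
  <chi_1*chi_2, chi_2> = (1/4)[1*(1)*conj(1) + 1*(-I)*conj(-1) + 1*(-1)*conj(1) + 1*(I)*conj(-1)]
      = (1/4)[(1) + (I) + (-1) + (-I)] = 0/4 = 0
  <chi_1*chi_2, chi_3> = (1/4)[1*(1)*conj(1) + 1*(-I)*conj(-I) + 1*(-1)*conj(-1) + 1*(I)*conj(I)]
      = (1/4)[(1) + (1) + (1) + (1)] = 4/4 = 1
(Exp terms are combined using exp(i*s)*conj(exp(i*t)) = exp(i*(s-t)), and sums of them are collapsed using the identity that for every m > 1 the m distinct m-th roots of unity sum to 0, e.g. 1 + exp(2*I*pi/3) + exp(-2*I*pi/3) = 0.)
Hence the multiplicities are chi_3: 1. Dimension check: dim(chi_1)*dim(chi_2) = 1*1 = 1 and sum (mult * dim) = 1*1 = 1.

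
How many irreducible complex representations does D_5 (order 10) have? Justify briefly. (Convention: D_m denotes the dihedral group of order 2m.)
4

Justification: The number of irreducible complex representations of a finite group equals its number of conjugacy classes. D_5 has 4 conjugacy classes ((n+3)/2 for n odd), so D_5 (order 10) has exactly 4 irreducible complex representations.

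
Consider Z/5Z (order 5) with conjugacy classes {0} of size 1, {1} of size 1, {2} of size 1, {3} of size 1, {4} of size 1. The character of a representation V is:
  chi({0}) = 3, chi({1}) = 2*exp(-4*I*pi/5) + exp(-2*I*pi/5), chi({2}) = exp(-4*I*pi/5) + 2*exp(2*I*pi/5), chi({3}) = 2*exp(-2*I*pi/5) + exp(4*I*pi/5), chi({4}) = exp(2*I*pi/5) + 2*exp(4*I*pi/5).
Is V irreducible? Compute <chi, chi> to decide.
Not irreducible (reducible): <chi, chi> = 5 > 1.

Proof sketch: <chi, chi> = (1/|G|) sum_C |C| * |chi(C)|^2 = (1/5)[1*|3|^2 + 1*|2*exp(-4*I*pi/5) + exp(-2*I*pi/5)|^2 + 1*|exp(-4*I*pi/5) + 2*exp(2*I*pi/5)|^2 + 1*|2*exp(-2*I*pi/5) + exp(4*I*pi/5)|^2 + 1*|exp(2*I*pi/5) + 2*exp(4*I*pi/5)|^2]
  = (1/5)[(9) + (5 + 2*exp(-2*I*pi/5) + 2*exp(2*I*pi/5)) + (5 + 2*exp(-4*I*pi/5) + 2*exp(4*I*pi/5)) + (5 + 2*exp(-4*I*pi/5) + 2*exp(4*I*pi/5)) + (5 + 2*exp(-2*I*pi/5) + 2*exp(2*I*pi/5))] = 25/5 = 5.
(Exp terms are combined using exp(i*s)*conj(exp(i*t)) = exp(i*(s-t)), and sums of them are collapsed using the identity that for every m > 1 the m distinct m-th roots of unity sum to 0, e.g. 1 + exp(2*I*pi/3) + exp(-2*I*pi/3) = 0.)
A character is irreducible iff <chi, chi> = 1, so this representation is reducible.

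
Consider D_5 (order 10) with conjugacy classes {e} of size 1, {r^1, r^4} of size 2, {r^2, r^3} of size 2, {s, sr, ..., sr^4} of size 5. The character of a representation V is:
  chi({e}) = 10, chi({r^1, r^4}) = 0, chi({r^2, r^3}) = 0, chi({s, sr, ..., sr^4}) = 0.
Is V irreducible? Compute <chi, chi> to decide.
Not irreducible (reducible): <chi, chi> = 10 > 1.

Derivation: <chi, chi> = (1/|G|) sum_C |C| * |chi(C)|^2 = (1/10)[1*|10|^2 + 2*|0|^2 + 2*|0|^2 + 5*|0|^2]
  = (1/10)[(100) + (0) + (0) + (0)] = 100/10 = 10.
A character is irreducible iff <chi, chi> = 1, so this representation is reducible.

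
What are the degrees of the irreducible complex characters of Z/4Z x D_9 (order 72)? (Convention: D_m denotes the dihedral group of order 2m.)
Dimensions: 1, 1, 1, 1, 1, 1, 1, 1, 2, 2, 2, 2, 2, 2, 2, 2, 2, 2, 2, 2, 2, 2, 2, 2

Explanation: There are 24 irreducibles (= number of conjugacy classes). Their dimensions d_i satisfy sum d_i^2 = |G| = 72: 1 + 1 + 1 + 1 + 1 + 1 + 1 + 1 + 4 + 4 + 4 + 4 + 4 + 4 + 4 + 4 + 4 + 4 + 4 + 4 + 4 + 4 + 4 + 4 = 72. (For the product with Z/4Z: each of the 4 1-dim characters of Z/4Z tensors with each irrep of D_9, giving 4 copies of each D_9-dimension.)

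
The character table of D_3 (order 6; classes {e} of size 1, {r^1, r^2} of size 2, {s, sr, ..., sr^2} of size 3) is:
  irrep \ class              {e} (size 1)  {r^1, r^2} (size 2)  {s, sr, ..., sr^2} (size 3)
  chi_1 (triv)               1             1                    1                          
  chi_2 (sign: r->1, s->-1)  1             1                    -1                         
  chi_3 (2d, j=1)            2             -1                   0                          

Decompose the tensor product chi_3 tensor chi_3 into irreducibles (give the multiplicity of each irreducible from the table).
chi_3 tensor chi_3 = chi_1 + chi_2 + chi_3 (all other irreducibles have multiplicity 0).

Explanation: The character of a tensor product is the pointwise product (chi_3 * chi_3)(C) = chi_3(C) * chi_3(C):
  {e}: (2)*(2), {r^1, r^2}: (-1)*(-1), {s, sr, ..., sr^2}: (0)*(0)
so (chi_3 * chi_3) takes values
  {e} -> 4, {r^1, r^2} -> 1, {s, sr, ..., sr^2} -> 0.
Now take the inner product of this character with each irreducible chi from the table, <chi_3*chi_3, chi> = (1/6) sum_C |C| (chi_3*chi_3)(C) conj(chi(C)):
  <chi_3*chi_3, chi_1> = (1/6)[1*(4)*conj(1) + 2*(1)*conj(1) + 3*(0)*conj(1)]
      = (1/6)[(4) + (2) + (0)] = 6/6 = 1
  <chi_3*chi_3, chi_2> = (1/6)[1*(4)*conj(1) + 2*(1)*conj(1) + 3*(0)*conj(-1)]
      = (1/6)[(4) + (2) + (0)] = 6/6 = 1
  <chi_3*chi_3, chi_3> = (1/6)[1*(4)*conj(2) + 2*(1)*conj(-1) + 3*(0)*conj(0)]
      = (1/6)[(8) + (-2) + (0)] = 6/6 = 1
Hence the multiplicities are chi_1: 1, chi_2: 1, chi_3: 1. Dimension check: dim(chi_3)*dim(chi_3) = 2*2 = 4 and sum (mult * dim) = 1*1 + 1*1 + 1*2 = 4.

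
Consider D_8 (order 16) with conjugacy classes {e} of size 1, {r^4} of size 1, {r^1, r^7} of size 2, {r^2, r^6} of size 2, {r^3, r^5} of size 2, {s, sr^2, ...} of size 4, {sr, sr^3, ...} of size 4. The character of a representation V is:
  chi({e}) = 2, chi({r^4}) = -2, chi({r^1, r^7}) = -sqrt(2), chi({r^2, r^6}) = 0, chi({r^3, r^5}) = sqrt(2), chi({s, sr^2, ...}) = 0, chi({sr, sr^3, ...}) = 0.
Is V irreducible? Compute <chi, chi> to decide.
Irreducible: <chi, chi> = 1.

Details: <chi, chi> = (1/|G|) sum_C |C| * |chi(C)|^2 = (1/16)[1*|2|^2 + 1*|-2|^2 + 2*|-sqrt(2)|^2 + 2*|0|^2 + 2*|sqrt(2)|^2 + 4*|0|^2 + 4*|0|^2]
  = (1/16)[(4) + (4) + (4) + (0) + (4) + (0) + (0)] = 16/16 = 1.
A character is irreducible iff <chi, chi> = 1, so this representation is irreducible.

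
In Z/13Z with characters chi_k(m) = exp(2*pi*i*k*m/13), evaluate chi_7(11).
chi_7(11) = zeta_13^77 = exp(-2*I*pi/13)

Derivation: chi_7(11) = zeta_13^(7*11) = zeta_13^77. Since zeta_13^13 = 1, this equals zeta_13^12 = exp(2*pi*i*12/13) = exp(-2*I*pi/13).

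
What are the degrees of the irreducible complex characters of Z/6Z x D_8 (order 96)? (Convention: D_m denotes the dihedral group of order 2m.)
Dimensions: 1, 1, 1, 1, 1, 1, 1, 1, 1, 1, 1, 1, 1, 1, 1, 1, 1, 1, 1, 1, 1, 1, 1, 1, 2, 2, 2, 2, 2, 2, 2, 2, 2, 2, 2, 2, 2, 2, 2, 2, 2, 2

Argument: There are 42 irreducibles (= number of conjugacy classes). Their dimensions d_i satisfy sum d_i^2 = |G| = 96: 1 + 1 + 1 + 1 + 1 + 1 + 1 + 1 + 1 + 1 + 1 + 1 + 1 + 1 + 1 + 1 + 1 + 1 + 1 + 1 + 1 + 1 + 1 + 1 + 4 + 4 + 4 + 4 + 4 + 4 + 4 + 4 + 4 + 4 + 4 + 4 + 4 + 4 + 4 + 4 + 4 + 4 = 96. (For the product with Z/6Z: each of the 6 1-dim characters of Z/6Z tensors with each irrep of D_8, giving 6 copies of each D_8-dimension.)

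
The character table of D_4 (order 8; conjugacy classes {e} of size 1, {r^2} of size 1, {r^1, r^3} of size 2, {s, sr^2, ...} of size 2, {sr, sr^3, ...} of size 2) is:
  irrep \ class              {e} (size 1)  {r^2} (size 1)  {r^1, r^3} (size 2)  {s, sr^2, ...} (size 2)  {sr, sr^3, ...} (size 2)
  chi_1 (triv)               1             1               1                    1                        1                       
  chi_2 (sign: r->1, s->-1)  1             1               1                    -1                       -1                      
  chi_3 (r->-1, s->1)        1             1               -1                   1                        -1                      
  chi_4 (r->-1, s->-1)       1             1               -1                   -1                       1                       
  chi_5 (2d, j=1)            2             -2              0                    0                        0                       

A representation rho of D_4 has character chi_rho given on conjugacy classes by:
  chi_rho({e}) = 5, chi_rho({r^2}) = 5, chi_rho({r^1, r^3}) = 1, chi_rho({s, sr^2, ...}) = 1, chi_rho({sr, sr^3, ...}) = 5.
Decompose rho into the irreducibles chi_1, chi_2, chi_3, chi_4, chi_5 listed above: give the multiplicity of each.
Multiplicities: chi_1: 3, chi_2: 0, chi_3: 0, chi_4: 2, chi_5: 0.

Solution. Use <chi_rho, chi> = (1/|G|) sum_C |C| * chi_rho(C) * conj(chi(C)) with |G| = 8 for each irreducible chi in the table:
  <chi_rho, chi_1> = (1/8)[1*(5)*conj(1) + 1*(5)*conj(1) + 2*(1)*conj(1) + 2*(1)*conj(1) + 2*(5)*conj(1)]
      = (1/8)[(5) + (5) + (2) + (2) + (10)] = 24/8 = 3
  <chi_rho, chi_2> = (1/8)[1*(5)*conj(1) + 1*(5)*conj(1) + 2*(1)*conj(1) + 2*(1)*conj(-1) + 2*(5)*conj(-1)]
      = (1/8)[(5) + (5) + (2) + (-2) + (-10)] = 0/8 = 0
  <chi_rho, chi_3> = (1/8)[1*(5)*conj(1) + 1*(5)*conj(1) + 2*(1)*conj(-1) + 2*(1)*conj(1) + 2*(5)*conj(-1)]
      = (1/8)[(5) + (5) + (-2) + (2) + (-10)] = 0/8 = 0
  <chi_rho, chi_4> = (1/8)[1*(5)*conj(1) + 1*(5)*conj(1) + 2*(1)*conj(-1) + 2*(1)*conj(-1) + 2*(5)*conj(1)]
      = (1/8)[(5) + (5) + (-2) + (-2) + (10)] = 16/8 = 2
  <chi_rho, chi_5> = (1/8)[1*(5)*conj(2) + 1*(5)*conj(-2) + 2*(1)*conj(0) + 2*(1)*conj(0) + 2*(5)*conj(0)]
      = (1/8)[(10) + (-10) + (0) + (0) + (0)] = 0/8 = 0
Dimension check: dim(rho) = sum (mult * dim) = 3*1 + 0*1 + 0*1 + 2*1 + 0*2 = 5 = chi_rho(e) = 5.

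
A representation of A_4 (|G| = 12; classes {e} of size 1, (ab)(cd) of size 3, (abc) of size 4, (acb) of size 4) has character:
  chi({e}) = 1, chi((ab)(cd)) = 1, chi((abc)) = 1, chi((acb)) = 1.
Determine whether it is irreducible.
Irreducible: <chi, chi> = 1.

Details: <chi, chi> = (1/|G|) sum_C |C| * |chi(C)|^2 = (1/12)[1*|1|^2 + 3*|1|^2 + 4*|1|^2 + 4*|1|^2]
  = (1/12)[(1) + (3) + (4) + (4)] = 12/12 = 1.
(Exp terms are combined using exp(i*s)*conj(exp(i*t)) = exp(i*(s-t)), and sums of them are collapsed using the identity that for every m > 1 the m distinct m-th roots of unity sum to 0, e.g. 1 + exp(2*I*pi/3) + exp(-2*I*pi/3) = 0.)
A character is irreducible iff <chi, chi> = 1, so this representation is irreducible.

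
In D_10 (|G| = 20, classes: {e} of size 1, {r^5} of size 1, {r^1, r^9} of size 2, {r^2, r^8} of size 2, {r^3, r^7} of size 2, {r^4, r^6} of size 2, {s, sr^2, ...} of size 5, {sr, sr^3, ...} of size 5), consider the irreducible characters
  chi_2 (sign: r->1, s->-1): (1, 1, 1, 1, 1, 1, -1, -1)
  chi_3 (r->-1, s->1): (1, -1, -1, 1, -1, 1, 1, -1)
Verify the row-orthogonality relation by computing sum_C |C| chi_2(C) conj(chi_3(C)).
Sum = 0; so <chi_2, chi_3> = 0 (distinct irreducibles are orthogonal).

Working: Compute term by term over conjugacy classes (|C| * chi_2(C) * conj(chi_3(C))):
  1*(1)*conj(1) + 1*(1)*conj(-1) + 2*(1)*conj(-1) + 2*(1)*conj(1) + 2*(1)*conj(-1) + 2*(1)*conj(1) + 5*(-1)*conj(1) + 5*(-1)*conj(-1)
  = (1) + (-1) + (-2) + (2) + (-2) + (2) + (-5) + (5)
  = 0.
Dividing by |G| = 20 gives 0/20 = 0, matching the row-orthogonality relation <chi_2, chi_3> = [chi_2 = chi_3].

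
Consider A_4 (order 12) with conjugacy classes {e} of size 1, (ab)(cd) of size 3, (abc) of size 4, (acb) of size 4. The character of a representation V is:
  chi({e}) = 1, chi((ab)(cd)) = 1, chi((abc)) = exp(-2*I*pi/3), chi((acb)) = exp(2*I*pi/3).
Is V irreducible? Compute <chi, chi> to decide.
Irreducible: <chi, chi> = 1.

Working: <chi, chi> = (1/|G|) sum_C |C| * |chi(C)|^2 = (1/12)[1*|1|^2 + 3*|1|^2 + 4*|exp(-2*I*pi/3)|^2 + 4*|exp(2*I*pi/3)|^2]
  = (1/12)[(1) + (3) + (4) + (4)] = 12/12 = 1.
(Exp terms are combined using exp(i*s)*conj(exp(i*t)) = exp(i*(s-t)), and sums of them are collapsed using the identity that for every m > 1 the m distinct m-th roots of unity sum to 0, e.g. 1 + exp(2*I*pi/3) + exp(-2*I*pi/3) = 0.)
A character is irreducible iff <chi, chi> = 1, so this representation is irreducible.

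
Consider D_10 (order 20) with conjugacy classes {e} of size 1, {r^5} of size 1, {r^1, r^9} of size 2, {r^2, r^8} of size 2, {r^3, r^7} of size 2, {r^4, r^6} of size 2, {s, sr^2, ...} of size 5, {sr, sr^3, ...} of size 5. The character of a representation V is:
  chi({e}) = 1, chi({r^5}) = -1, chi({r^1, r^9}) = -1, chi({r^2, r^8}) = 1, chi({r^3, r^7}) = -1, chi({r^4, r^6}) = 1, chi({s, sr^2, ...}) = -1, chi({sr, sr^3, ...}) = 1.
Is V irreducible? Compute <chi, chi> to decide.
Irreducible: <chi, chi> = 1.

Details: <chi, chi> = (1/|G|) sum_C |C| * |chi(C)|^2 = (1/20)[1*|1|^2 + 1*|-1|^2 + 2*|-1|^2 + 2*|1|^2 + 2*|-1|^2 + 2*|1|^2 + 5*|-1|^2 + 5*|1|^2]
  = (1/20)[(1) + (1) + (2) + (2) + (2) + (2) + (5) + (5)] = 20/20 = 1.
A character is irreducible iff <chi, chi> = 1, so this representation is irreducible.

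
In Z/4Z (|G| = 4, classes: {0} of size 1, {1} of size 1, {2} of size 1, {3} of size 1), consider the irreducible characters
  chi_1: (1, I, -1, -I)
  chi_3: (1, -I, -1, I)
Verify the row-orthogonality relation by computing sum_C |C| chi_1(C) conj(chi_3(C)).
Sum = 0; so <chi_1, chi_3> = 0 (distinct irreducibles are orthogonal).

Details: Compute term by term over conjugacy classes (|C| * chi_1(C) * conj(chi_3(C))):
  1*(1)*conj(1) + 1*(I)*conj(-I) + 1*(-1)*conj(-1) + 1*(-I)*conj(I)
  = (1) + (-1) + (1) + (-1)
  = 0.
(Exp terms are combined using exp(i*s)*conj(exp(i*t)) = exp(i*(s-t)), and sums of them are collapsed using the identity that for every m > 1 the m distinct m-th roots of unity sum to 0, e.g. 1 + exp(2*I*pi/3) + exp(-2*I*pi/3) = 0.)
Dividing by |G| = 4 gives 0/4 = 0, matching the row-orthogonality relation <chi_1, chi_3> = [chi_1 = chi_3].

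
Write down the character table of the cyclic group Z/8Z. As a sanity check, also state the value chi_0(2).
Character table of Z/8Z (irreps indexed chi_0,...,chi_7 with chi_k(m) = zeta_8^(k*m), zeta_8 = exp(2*pi*i/8)):
  irrep \ class  {0} (size 1)  {1} (size 1)    {2} (size 1)  {3} (size 1)    {4} (size 1)  {5} (size 1)    {6} (size 1)  {7} (size 1)  
  chi_0          1             1               1             1               1             1               1             1             
  chi_1          1             exp(I*pi/4)     I             exp(3*I*pi/4)   -1            exp(-3*I*pi/4)  -I            exp(-I*pi/4)  
  chi_2          1             I               -1            -I              1             I               -1            -I            
  chi_3          1             exp(3*I*pi/4)   -I            exp(I*pi/4)     -1            exp(-I*pi/4)    I             exp(-3*I*pi/4)
  chi_4          1             -1              1             -1              1             -1              1             -1            
  chi_5          1             exp(-3*I*pi/4)  I             exp(-I*pi/4)    -1            exp(I*pi/4)     -I            exp(3*I*pi/4) 
  chi_6          1             -I              -1            I               1             -I              -1            I             
  chi_7          1             exp(-I*pi/4)    -I            exp(-3*I*pi/4)  -1            exp(3*I*pi/4)   I             exp(I*pi/4)   

Spot check: chi_0(2) = zeta_8^(0*2) = zeta_8^0 = 1.

Reasoning: Z/8Z is abelian, so all 8 irreducible complex representations are 1-dimensional. They are given by chi_k(m) = zeta_8^(k*m) for k = 0,...,7. Row orthogonality: sum_m chi_k(m) conj(chi_l(m)) = 8 * [k = l].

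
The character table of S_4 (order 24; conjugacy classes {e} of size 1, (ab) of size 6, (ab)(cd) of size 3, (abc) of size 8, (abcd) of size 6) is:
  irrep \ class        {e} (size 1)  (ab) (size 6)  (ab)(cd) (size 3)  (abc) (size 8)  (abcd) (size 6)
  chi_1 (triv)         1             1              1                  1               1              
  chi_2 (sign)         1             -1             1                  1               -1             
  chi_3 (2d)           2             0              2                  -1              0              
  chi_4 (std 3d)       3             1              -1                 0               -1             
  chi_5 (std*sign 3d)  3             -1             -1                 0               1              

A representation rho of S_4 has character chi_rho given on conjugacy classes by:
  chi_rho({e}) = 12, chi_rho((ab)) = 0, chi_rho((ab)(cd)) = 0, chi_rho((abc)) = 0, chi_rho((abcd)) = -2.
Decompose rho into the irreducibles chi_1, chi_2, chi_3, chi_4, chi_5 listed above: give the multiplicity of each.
Multiplicities: chi_1: 0, chi_2: 1, chi_3: 1, chi_4: 2, chi_5: 1.

Working: Use <chi_rho, chi> = (1/|G|) sum_C |C| * chi_rho(C) * conj(chi(C)) with |G| = 24 for each irreducible chi in the table:
  <chi_rho, chi_1> = (1/24)[1*(12)*conj(1) + 6*(0)*conj(1) + 3*(0)*conj(1) + 8*(0)*conj(1) + 6*(-2)*conj(1)]
      = (1/24)[(12) + (0) + (0) + (0) + (-12)] = 0/24 = 0
  <chi_rho, chi_2> = (1/24)[1*(12)*conj(1) + 6*(0)*conj(-1) + 3*(0)*conj(1) + 8*(0)*conj(1) + 6*(-2)*conj(-1)]
      = (1/24)[(12) + (0) + (0) + (0) + (12)] = 24/24 = 1
  <chi_rho, chi_3> = (1/24)[1*(12)*conj(2) + 6*(0)*conj(0) + 3*(0)*conj(2) + 8*(0)*conj(-1) + 6*(-2)*conj(0)]
      = (1/24)[(24) + (0) + (0) + (0) + (0)] = 24/24 = 1
  <chi_rho, chi_4> = (1/24)[1*(12)*conj(3) + 6*(0)*conj(1) + 3*(0)*conj(-1) + 8*(0)*conj(0) + 6*(-2)*conj(-1)]
      = (1/24)[(36) + (0) + (0) + (0) + (12)] = 48/24 = 2
  <chi_rho, chi_5> = (1/24)[1*(12)*conj(3) + 6*(0)*conj(-1) + 3*(0)*conj(-1) + 8*(0)*conj(0) + 6*(-2)*conj(1)]
      = (1/24)[(36) + (0) + (0) + (0) + (-12)] = 24/24 = 1
Dimension check: dim(rho) = sum (mult * dim) = 0*1 + 1*1 + 1*2 + 2*3 + 1*3 = 12 = chi_rho(e) = 12.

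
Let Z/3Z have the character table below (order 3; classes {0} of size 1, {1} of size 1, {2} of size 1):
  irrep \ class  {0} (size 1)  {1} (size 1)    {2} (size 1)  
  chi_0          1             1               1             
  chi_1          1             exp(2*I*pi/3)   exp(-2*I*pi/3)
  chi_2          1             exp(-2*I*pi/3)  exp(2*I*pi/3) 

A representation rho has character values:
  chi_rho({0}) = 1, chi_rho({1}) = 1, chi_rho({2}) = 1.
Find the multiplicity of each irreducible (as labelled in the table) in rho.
Multiplicities: chi_0: 1, chi_1: 0, chi_2: 0.

Working: Use <chi_rho, chi> = (1/|G|) sum_C |C| * chi_rho(C) * conj(chi(C)) with |G| = 3 for each irreducible chi in the table:
  <chi_rho, chi_0> = (1/3)[1*(1)*conj(1) + 1*(1)*conj(1) + 1*(1)*conj(1)]
      = (1/3)[(1) + (1) + (1)] = 3/3 = 1
  <chi_rho, chi_1> = (1/3)[1*(1)*conj(1) + 1*(1)*conj(exp(2*I*pi/3)) + 1*(1)*conj(exp(-2*I*pi/3))]
      = (1/3)[(1) + (exp(-2*I*pi/3)) + (exp(2*I*pi/3))] = 0/3 = 0
  <chi_rho, chi_2> = (1/3)[1*(1)*conj(1) + 1*(1)*conj(exp(-2*I*pi/3)) + 1*(1)*conj(exp(2*I*pi/3))]
      = (1/3)[(1) + (exp(2*I*pi/3)) + (exp(-2*I*pi/3))] = 0/3 = 0
(Exp terms are combined using exp(i*s)*conj(exp(i*t)) = exp(i*(s-t)), and sums of them are collapsed using the identity that for every m > 1 the m distinct m-th roots of unity sum to 0, e.g. 1 + exp(2*I*pi/3) + exp(-2*I*pi/3) = 0.)
Dimension check: dim(rho) = sum (mult * dim) = 1*1 + 0*1 + 0*1 = 1 = chi_rho(e) = 1.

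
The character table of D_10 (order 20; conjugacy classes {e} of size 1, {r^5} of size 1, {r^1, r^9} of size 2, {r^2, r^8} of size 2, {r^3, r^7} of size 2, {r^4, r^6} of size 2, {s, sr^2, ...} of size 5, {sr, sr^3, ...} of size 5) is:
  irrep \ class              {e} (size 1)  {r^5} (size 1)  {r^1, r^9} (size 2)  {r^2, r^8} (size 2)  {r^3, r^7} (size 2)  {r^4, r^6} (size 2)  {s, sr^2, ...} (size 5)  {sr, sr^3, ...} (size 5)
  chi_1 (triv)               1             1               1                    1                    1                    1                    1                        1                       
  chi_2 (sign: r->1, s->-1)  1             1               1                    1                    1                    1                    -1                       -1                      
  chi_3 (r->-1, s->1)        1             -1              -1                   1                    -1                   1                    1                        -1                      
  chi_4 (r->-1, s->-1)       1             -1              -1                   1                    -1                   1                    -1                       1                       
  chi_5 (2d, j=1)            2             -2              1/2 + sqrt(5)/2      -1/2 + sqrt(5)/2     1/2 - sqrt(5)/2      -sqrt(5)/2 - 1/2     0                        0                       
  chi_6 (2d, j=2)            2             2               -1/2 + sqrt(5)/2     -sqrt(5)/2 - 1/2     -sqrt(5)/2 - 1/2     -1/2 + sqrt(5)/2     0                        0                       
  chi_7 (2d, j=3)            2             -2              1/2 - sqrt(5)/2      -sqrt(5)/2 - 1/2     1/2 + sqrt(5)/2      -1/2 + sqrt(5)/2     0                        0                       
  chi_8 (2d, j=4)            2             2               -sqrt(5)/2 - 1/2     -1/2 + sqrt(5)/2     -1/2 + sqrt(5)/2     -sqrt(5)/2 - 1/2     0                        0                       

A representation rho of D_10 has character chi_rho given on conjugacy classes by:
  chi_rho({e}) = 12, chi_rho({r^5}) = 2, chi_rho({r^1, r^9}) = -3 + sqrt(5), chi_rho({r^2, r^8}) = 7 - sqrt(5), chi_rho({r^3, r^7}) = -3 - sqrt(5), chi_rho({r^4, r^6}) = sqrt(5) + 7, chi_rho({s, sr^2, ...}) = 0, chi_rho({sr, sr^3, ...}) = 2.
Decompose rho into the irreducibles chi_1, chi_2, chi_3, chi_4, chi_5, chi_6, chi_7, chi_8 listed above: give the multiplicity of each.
Multiplicities: chi_1: 2, chi_2: 1, chi_3: 2, chi_4: 3, chi_5: 0, chi_6: 2, chi_7: 0, chi_8: 0.

Why: Use <chi_rho, chi> = (1/|G|) sum_C |C| * chi_rho(C) * conj(chi(C)) with |G| = 20 for each irreducible chi in the table:
  <chi_rho, chi_1> = (1/20)[1*(12)*conj(1) + 1*(2)*conj(1) + 2*(-3 + sqrt(5))*conj(1) + 2*(7 - sqrt(5))*conj(1) + 2*(-3 - sqrt(5))*conj(1) + 2*(sqrt(5) + 7)*conj(1) + 5*(0)*conj(1) + 5*(2)*conj(1)]
      = (1/20)[(12) + (2) + (-6 + 2*sqrt(5)) + (14 - 2*sqrt(5)) + (-6 - 2*sqrt(5)) + (2*sqrt(5) + 14) + (0) + (10)] = 40/20 = 2
  <chi_rho, chi_2> = (1/20)[1*(12)*conj(1) + 1*(2)*conj(1) + 2*(-3 + sqrt(5))*conj(1) + 2*(7 - sqrt(5))*conj(1) + 2*(-3 - sqrt(5))*conj(1) + 2*(sqrt(5) + 7)*conj(1) + 5*(0)*conj(-1) + 5*(2)*conj(-1)]
      = (1/20)[(12) + (2) + (-6 + 2*sqrt(5)) + (14 - 2*sqrt(5)) + (-6 - 2*sqrt(5)) + (2*sqrt(5) + 14) + (0) + (-10)] = 20/20 = 1
  <chi_rho, chi_3> = (1/20)[1*(12)*conj(1) + 1*(2)*conj(-1) + 2*(-3 + sqrt(5))*conj(-1) + 2*(7 - sqrt(5))*conj(1) + 2*(-3 - sqrt(5))*conj(-1) + 2*(sqrt(5) + 7)*conj(1) + 5*(0)*conj(1) + 5*(2)*conj(-1)]
      = (1/20)[(12) + (-2) + (6 - 2*sqrt(5)) + (14 - 2*sqrt(5)) + (2*sqrt(5) + 6) + (2*sqrt(5) + 14) + (0) + (-10)] = 40/20 = 2
  <chi_rho, chi_4> = (1/20)[1*(12)*conj(1) + 1*(2)*conj(-1) + 2*(-3 + sqrt(5))*conj(-1) + 2*(7 - sqrt(5))*conj(1) + 2*(-3 - sqrt(5))*conj(-1) + 2*(sqrt(5) + 7)*conj(1) + 5*(0)*conj(-1) + 5*(2)*conj(1)]
      = (1/20)[(12) + (-2) + (6 - 2*sqrt(5)) + (14 - 2*sqrt(5)) + (2*sqrt(5) + 6) + (2*sqrt(5) + 14) + (0) + (10)] = 60/20 = 3
  <chi_rho, chi_5> = (1/20)[1*(12)*conj(2) + 1*(2)*conj(-2) + 2*(-3 + sqrt(5))*conj(1/2 + sqrt(5)/2) + 2*(7 - sqrt(5))*conj(-1/2 + sqrt(5)/2) + 2*(-3 - sqrt(5))*conj(1/2 - sqrt(5)/2) + 2*(sqrt(5) + 7)*conj(-sqrt(5)/2 - 1/2) + 5*(0)*conj(0) + 5*(2)*conj(0)]
      = (1/20)[(24) + (-4) + (2 - 2*sqrt(5)) + (-12 + 8*sqrt(5)) + (2 + 2*sqrt(5)) + (-8*sqrt(5) - 12) + (0) + (0)] = 0/20 = 0
  <chi_rho, chi_6> = (1/20)[1*(12)*conj(2) + 1*(2)*conj(2) + 2*(-3 + sqrt(5))*conj(-1/2 + sqrt(5)/2) + 2*(7 - sqrt(5))*conj(-sqrt(5)/2 - 1/2) + 2*(-3 - sqrt(5))*conj(-sqrt(5)/2 - 1/2) + 2*(sqrt(5) + 7)*conj(-1/2 + sqrt(5)/2) + 5*(0)*conj(0) + 5*(2)*conj(0)]
      = (1/20)[(24) + (4) + (8 - 4*sqrt(5)) + (-6*sqrt(5) - 2) + (8 + 4*sqrt(5)) + (-2 + 6*sqrt(5)) + (0) + (0)] = 40/20 = 2
  <chi_rho, chi_7> = (1/20)[1*(12)*conj(2) + 1*(2)*conj(-2) + 2*(-3 + sqrt(5))*conj(1/2 - sqrt(5)/2) + 2*(7 - sqrt(5))*conj(-sqrt(5)/2 - 1/2) + 2*(-3 - sqrt(5))*conj(1/2 + sqrt(5)/2) + 2*(sqrt(5) + 7)*conj(-1/2 + sqrt(5)/2) + 5*(0)*conj(0) + 5*(2)*conj(0)]
      = (1/20)[(24) + (-4) + (-8 + 4*sqrt(5)) + (-6*sqrt(5) - 2) + (-4*sqrt(5) - 8) + (-2 + 6*sqrt(5)) + (0) + (0)] = 0/20 = 0
  <chi_rho, chi_8> = (1/20)[1*(12)*conj(2) + 1*(2)*conj(2) + 2*(-3 + sqrt(5))*conj(-sqrt(5)/2 - 1/2) + 2*(7 - sqrt(5))*conj(-1/2 + sqrt(5)/2) + 2*(-3 - sqrt(5))*conj(-1/2 + sqrt(5)/2) + 2*(sqrt(5) + 7)*conj(-sqrt(5)/2 - 1/2) + 5*(0)*conj(0) + 5*(2)*conj(0)]
      = (1/20)[(24) + (4) + (-2 + 2*sqrt(5)) + (-12 + 8*sqrt(5)) + (-2*sqrt(5) - 2) + (-8*sqrt(5) - 12) + (0) + (0)] = 0/20 = 0
Dimension check: dim(rho) = sum (mult * dim) = 2*1 + 1*1 + 2*1 + 3*1 + 0*2 + 2*2 + 0*2 + 0*2 = 12 = chi_rho(e) = 12.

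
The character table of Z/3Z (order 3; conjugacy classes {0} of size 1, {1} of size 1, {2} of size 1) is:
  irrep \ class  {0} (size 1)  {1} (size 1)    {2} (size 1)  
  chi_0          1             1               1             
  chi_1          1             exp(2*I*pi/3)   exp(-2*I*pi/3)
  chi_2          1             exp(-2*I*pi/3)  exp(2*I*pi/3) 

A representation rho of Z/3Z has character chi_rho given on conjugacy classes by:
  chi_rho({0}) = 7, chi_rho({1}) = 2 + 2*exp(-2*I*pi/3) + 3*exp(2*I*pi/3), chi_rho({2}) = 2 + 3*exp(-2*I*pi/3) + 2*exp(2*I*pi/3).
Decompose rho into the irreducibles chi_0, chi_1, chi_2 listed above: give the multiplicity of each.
Multiplicities: chi_0: 2, chi_1: 3, chi_2: 2.

Explanation: Use <chi_rho, chi> = (1/|G|) sum_C |C| * chi_rho(C) * conj(chi(C)) with |G| = 3 for each irreducible chi in the table:
  <chi_rho, chi_0> = (1/3)[1*(7)*conj(1) + 1*(2 + 2*exp(-2*I*pi/3) + 3*exp(2*I*pi/3))*conj(1) + 1*(2 + 3*exp(-2*I*pi/3) + 2*exp(2*I*pi/3))*conj(1)]
      = (1/3)[(7) + (2 + 2*exp(-2*I*pi/3) + 3*exp(2*I*pi/3)) + (2 + 3*exp(-2*I*pi/3) + 2*exp(2*I*pi/3))] = 6/3 = 2
  <chi_rho, chi_1> = (1/3)[1*(7)*conj(1) + 1*(2 + 2*exp(-2*I*pi/3) + 3*exp(2*I*pi/3))*conj(exp(2*I*pi/3)) + 1*(2 + 3*exp(-2*I*pi/3) + 2*exp(2*I*pi/3))*conj(exp(-2*I*pi/3))]
      = (1/3)[(7) + (1) + (1)] = 9/3 = 3
  <chi_rho, chi_2> = (1/3)[1*(7)*conj(1) + 1*(2 + 2*exp(-2*I*pi/3) + 3*exp(2*I*pi/3))*conj(exp(-2*I*pi/3)) + 1*(2 + 3*exp(-2*I*pi/3) + 2*exp(2*I*pi/3))*conj(exp(2*I*pi/3))]
      = (1/3)[(7) + (2 + 3*exp(-2*I*pi/3) + 2*exp(2*I*pi/3)) + (2 + 2*exp(-2*I*pi/3) + 3*exp(2*I*pi/3))] = 6/3 = 2
(Exp terms are combined using exp(i*s)*conj(exp(i*t)) = exp(i*(s-t)), and sums of them are collapsed using the identity that for every m > 1 the m distinct m-th roots of unity sum to 0, e.g. 1 + exp(2*I*pi/3) + exp(-2*I*pi/3) = 0.)
Dimension check: dim(rho) = sum (mult * dim) = 2*1 + 3*1 + 2*1 = 7 = chi_rho(e) = 7.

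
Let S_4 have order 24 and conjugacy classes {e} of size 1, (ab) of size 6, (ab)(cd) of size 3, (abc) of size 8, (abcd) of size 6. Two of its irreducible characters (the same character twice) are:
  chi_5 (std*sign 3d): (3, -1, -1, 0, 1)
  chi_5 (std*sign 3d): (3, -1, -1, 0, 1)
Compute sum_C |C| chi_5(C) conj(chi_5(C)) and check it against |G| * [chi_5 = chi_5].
Sum = 24 = |G| = 24; so <chi_5, chi_5> = 1 (norm-1 confirms irreducibility).

Why: Compute term by term over conjugacy classes (|C| * chi_5(C) * conj(chi_5(C))):
  1*(3)*conj(3) + 6*(-1)*conj(-1) + 3*(-1)*conj(-1) + 8*(0)*conj(0) + 6*(1)*conj(1)
  = (9) + (6) + (3) + (0) + (6)
  = 24.
Dividing by |G| = 24 gives 24/24 = 1, matching the row-orthogonality relation <chi_5, chi_5> = [chi_5 = chi_5].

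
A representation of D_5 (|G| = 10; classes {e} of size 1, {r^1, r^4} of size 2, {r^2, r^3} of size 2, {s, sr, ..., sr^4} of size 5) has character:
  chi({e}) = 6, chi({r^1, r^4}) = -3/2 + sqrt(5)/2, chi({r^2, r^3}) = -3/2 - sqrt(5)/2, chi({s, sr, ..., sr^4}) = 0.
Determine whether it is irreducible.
Not irreducible (reducible): <chi, chi> = 5 > 1.

<chi, chi> = (1/|G|) sum_C |C| * |chi(C)|^2 = (1/10)[1*|6|^2 + 2*|-3/2 + sqrt(5)/2|^2 + 2*|-3/2 - sqrt(5)/2|^2 + 5*|0|^2]
  = (1/10)[(36) + (7 - 3*sqrt(5)) + (3*sqrt(5) + 7) + (0)] = 50/10 = 5.
A character is irreducible iff <chi, chi> = 1, so this representation is reducible.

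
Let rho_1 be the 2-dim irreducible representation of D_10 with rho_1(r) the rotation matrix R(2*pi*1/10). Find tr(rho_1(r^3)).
chi_{rho_1}(r^3) = 2*cos(2*pi*1*3/10) = 1/2 - sqrt(5)/2

Argument: rho_1(r^3) is rotation by angle 2*pi*1*3/10, whose trace is 2*cos(2*pi*1*3/10) = 1/2 - sqrt(5)/2.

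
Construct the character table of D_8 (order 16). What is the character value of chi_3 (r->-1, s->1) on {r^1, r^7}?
Conjugacy classes: {e} of size 1, {r^4} of size 1, {r^1, r^7} of size 2, {r^2, r^6} of size 2, {r^3, r^5} of size 2, {s, sr^2, ...} of size 4, {sr, sr^3, ...} of size 4.
Character table:
  irrep \ class              {e} (size 1)  {r^4} (size 1)  {r^1, r^7} (size 2)  {r^2, r^6} (size 2)  {r^3, r^5} (size 2)  {s, sr^2, ...} (size 4)  {sr, sr^3, ...} (size 4)
  chi_1 (triv)               1             1               1                    1                    1                    1                        1                       
  chi_2 (sign: r->1, s->-1)  1             1               1                    1                    1                    -1                       -1                      
  chi_3 (r->-1, s->1)        1             1               -1                   1                    -1                   1                        -1                      
  chi_4 (r->-1, s->-1)       1             1               -1                   1                    -1                   -1                       1                       
  chi_5 (2d, j=1)            2             -2              sqrt(2)              0                    -sqrt(2)             0                        0                       
  chi_6 (2d, j=2)            2             2               0                    -2                   0                    0                        0                       
  chi_7 (2d, j=3)            2             -2              -sqrt(2)             0                    sqrt(2)              0                        0                       

Spot check: chi_3 (r->-1, s->1) on {r^1, r^7} = -1.

Details: D_8 has order 2*8 = 16 with 7 conjugacy classes, hence 7 irreducibles. Sum of squared dims 1 + 1 + 1 + 1 + 4 + 4 + 4 = 16 = |G|. Linear characters come from the abelianisation; the 2-dimensional irreps have character r^k -> 2*cos(2*pi*j*k/8), reflections -> 0.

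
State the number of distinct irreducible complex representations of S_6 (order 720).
11

Why: The number of irreducible complex representations of a finite group equals its number of conjugacy classes. Conjugacy classes in S_6 correspond to cycle types, i.e. partitions of 6; there are p(6) = 11 of them, so S_6 (order 720) has exactly 11 irreducible complex representations.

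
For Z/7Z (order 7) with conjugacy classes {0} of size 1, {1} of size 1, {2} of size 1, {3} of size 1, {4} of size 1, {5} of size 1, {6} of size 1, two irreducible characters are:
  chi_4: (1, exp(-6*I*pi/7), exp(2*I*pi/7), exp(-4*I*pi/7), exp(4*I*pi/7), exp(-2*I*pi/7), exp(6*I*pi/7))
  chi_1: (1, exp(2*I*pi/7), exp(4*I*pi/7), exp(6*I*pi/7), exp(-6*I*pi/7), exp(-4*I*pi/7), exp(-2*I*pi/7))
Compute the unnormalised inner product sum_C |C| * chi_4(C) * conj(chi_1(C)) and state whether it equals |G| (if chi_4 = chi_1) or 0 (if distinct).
Sum = 0; so <chi_4, chi_1> = 0 (distinct irreducibles are orthogonal).

Working: Compute term by term over conjugacy classes (|C| * chi_4(C) * conj(chi_1(C))):
  1*(1)*conj(1) + 1*(exp(-6*I*pi/7))*conj(exp(2*I*pi/7)) + 1*(exp(2*I*pi/7))*conj(exp(4*I*pi/7)) + 1*(exp(-4*I*pi/7))*conj(exp(6*I*pi/7)) + 1*(exp(4*I*pi/7))*conj(exp(-6*I*pi/7)) + 1*(exp(-2*I*pi/7))*conj(exp(-4*I*pi/7)) + 1*(exp(6*I*pi/7))*conj(exp(-2*I*pi/7))
  = (1) + (exp(6*I*pi/7)) + (exp(-2*I*pi/7)) + (exp(4*I*pi/7)) + (exp(-4*I*pi/7)) + (exp(2*I*pi/7)) + (exp(-6*I*pi/7))
  = 0.
(Exp terms are combined using exp(i*s)*conj(exp(i*t)) = exp(i*(s-t)), and sums of them are collapsed using the identity that for every m > 1 the m distinct m-th roots of unity sum to 0, e.g. 1 + exp(2*I*pi/3) + exp(-2*I*pi/3) = 0.)
Dividing by |G| = 7 gives 0/7 = 0, matching the row-orthogonality relation <chi_4, chi_1> = [chi_4 = chi_1].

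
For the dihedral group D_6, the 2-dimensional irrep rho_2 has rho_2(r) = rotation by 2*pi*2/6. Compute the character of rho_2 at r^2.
chi_{rho_2}(r^2) = 2*cos(2*pi*2*2/6) = -1

Derivation: rho_2(r^2) is rotation by angle 2*pi*2*2/6, whose trace is 2*cos(2*pi*2*2/6) = -1.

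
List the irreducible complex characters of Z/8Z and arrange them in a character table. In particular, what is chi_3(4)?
Character table of Z/8Z (irreps indexed chi_0,...,chi_7 with chi_k(m) = zeta_8^(k*m), zeta_8 = exp(2*pi*i/8)):
  irrep \ class  {0} (size 1)  {1} (size 1)    {2} (size 1)  {3} (size 1)    {4} (size 1)  {5} (size 1)    {6} (size 1)  {7} (size 1)  
  chi_0          1             1               1             1               1             1               1             1             
  chi_1          1             exp(I*pi/4)     I             exp(3*I*pi/4)   -1            exp(-3*I*pi/4)  -I            exp(-I*pi/4)  
  chi_2          1             I               -1            -I              1             I               -1            -I            
  chi_3          1             exp(3*I*pi/4)   -I            exp(I*pi/4)     -1            exp(-I*pi/4)    I             exp(-3*I*pi/4)
  chi_4          1             -1              1             -1              1             -1              1             -1            
  chi_5          1             exp(-3*I*pi/4)  I             exp(-I*pi/4)    -1            exp(I*pi/4)     -I            exp(3*I*pi/4) 
  chi_6          1             -I              -1            I               1             -I              -1            I             
  chi_7          1             exp(-I*pi/4)    -I            exp(-3*I*pi/4)  -1            exp(3*I*pi/4)   I             exp(I*pi/4)   

Spot check: chi_3(4) = zeta_8^(3*4) = zeta_8^12 = -1.

Argument: Z/8Z is abelian, so all 8 irreducible complex representations are 1-dimensional. They are given by chi_k(m) = zeta_8^(k*m) for k = 0,...,7. Row orthogonality: sum_m chi_k(m) conj(chi_l(m)) = 8 * [k = l].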